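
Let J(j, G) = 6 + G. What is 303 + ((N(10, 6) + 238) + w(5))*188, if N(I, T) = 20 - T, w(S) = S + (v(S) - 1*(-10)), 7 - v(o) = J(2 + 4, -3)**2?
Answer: 50123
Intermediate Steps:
v(o) = -2 (v(o) = 7 - (6 - 3)**2 = 7 - 1*3**2 = 7 - 1*9 = 7 - 9 = -2)
w(S) = 8 + S (w(S) = S + (-2 - 1*(-10)) = S + (-2 + 10) = S + 8 = 8 + S)
303 + ((N(10, 6) + 238) + w(5))*188 = 303 + (((20 - 1*6) + 238) + (8 + 5))*188 = 303 + (((20 - 6) + 238) + 13)*188 = 303 + ((14 + 238) + 13)*188 = 303 + (252 + 13)*188 = 303 + 265*188 = 303 + 49820 = 50123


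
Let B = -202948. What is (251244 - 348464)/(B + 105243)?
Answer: 19444/19541 ≈ 0.99504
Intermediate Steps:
(251244 - 348464)/(B + 105243) = (251244 - 348464)/(-202948 + 105243) = -97220/(-97705) = -97220*(-1/97705) = 19444/19541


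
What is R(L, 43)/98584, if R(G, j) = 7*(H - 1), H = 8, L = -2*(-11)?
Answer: 49/98584 ≈ 0.00049704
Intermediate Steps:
L = 22
R(G, j) = 49 (R(G, j) = 7*(8 - 1) = 7*7 = 49)
R(L, 43)/98584 = 49/98584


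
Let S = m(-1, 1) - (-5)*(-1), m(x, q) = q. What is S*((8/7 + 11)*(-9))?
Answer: 3060/7 ≈ 437.14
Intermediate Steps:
S = -4 (S = 1 - (-5)*(-1) = 1 - 1*5 = 1 - 5 = -4)
S*((8/7 + 11)*(-9)) = -4*(8/7 + 11)*(-9) = -340*(-9)/7 = -4*(-765/7) = 3060/7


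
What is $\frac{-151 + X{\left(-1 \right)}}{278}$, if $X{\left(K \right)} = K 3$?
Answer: $- \frac{77}{139} \approx -0.55396$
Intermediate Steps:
$X{\left(K \right)} = 3 K$
$\frac{-151 + X{\left(-1 \right)}}{278} = \frac{-151 + 3 \left(-1\right)}{278} = \left(-151 - 3\right) \frac{1}{278} = \left(-154\right) \frac{1}{278} = - \frac{77}{139}$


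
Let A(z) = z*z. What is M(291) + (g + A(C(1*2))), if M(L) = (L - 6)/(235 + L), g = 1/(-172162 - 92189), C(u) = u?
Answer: 631534013/139048626 ≈ 4.5418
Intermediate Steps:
A(z) = z²
g = -1/264351 (g = 1/(-264351) = -1/264351 ≈ -3.7829e-6)
M(L) = (-6 + L)/(235 + L)
M(291) + (g + A(C(1*2))) = (-6 + 291)/(235 + 291) + (-1/264351 + (1*2)²) = 285/526 + (-1/264351 + 2²) = (1/526)*285 + (-1/264351 + 4) = 285/526 + 1057403/264351 = 631534013/139048626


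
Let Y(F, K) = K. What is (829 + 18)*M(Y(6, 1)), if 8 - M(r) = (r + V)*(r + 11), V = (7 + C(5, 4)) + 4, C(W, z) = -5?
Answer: -64372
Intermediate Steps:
V = 6 (V = (7 - 5) + 4 = 2 + 4 = 6)
M(r) = 8 - (6 + r)*(11 + r) (M(r) = 8 - (r + 6)*(r + 11) = 8 - (6 + r)*(11 + r))
(829 + 18)*M(Y(6, 1)) = (829 + 18)*(-58 - 1*1**2 - 17*1) = 847*(-58 - 1*1 - 17) = 847*(-58 - 1 - 17) = 847*(-76) = -64372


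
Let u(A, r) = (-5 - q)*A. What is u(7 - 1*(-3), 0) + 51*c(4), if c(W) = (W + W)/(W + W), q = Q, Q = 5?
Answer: -49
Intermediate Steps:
q = 5
c(W) = 1 (c(W) = (2*W)/((2*W)) = (2*W)*(1/(2*W)) = 1)
u(A, r) = -10*A (u(A, r) = (-5 - 1*5)*A = (-5 - 5)*A = -10*A)
u(7 - 1*(-3), 0) + 51*c(4) = -10*(7 - 1*(-3)) + 51*1 = -10*(7 + 3) + 51 = -10*10 + 51 = -100 + 51 = -49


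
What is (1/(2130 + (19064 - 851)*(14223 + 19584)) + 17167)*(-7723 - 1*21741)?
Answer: -311440965129759712/615729021 ≈ -5.0581e+8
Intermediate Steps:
(1/(2130 + (19064 - 851)*(14223 + 19584)) + 17167)*(-7723 - 1*21741) = (1/(2130 + 18213*33807) + 17167)*(-7723 - 21741) = (1/(2130 + 615726891) + 17167)*(-29464) = (1/615729021 + 17167)*(-29464) = (10570220103508/615729021)*(-29464) = -311440965129759712/615729021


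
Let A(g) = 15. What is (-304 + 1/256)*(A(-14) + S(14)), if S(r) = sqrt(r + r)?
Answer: -1167345/256 - 77823*sqrt(7)/128 ≈ -6168.5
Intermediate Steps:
S(r) = sqrt(2)*sqrt(r) (S(r) = sqrt(2*r) = sqrt(2)*sqrt(r))
(-304 + 1/256)*(A(-14) + S(14)) = (-304 + 1/256)*(15 + sqrt(2)*sqrt(14)) = (-304 + 1/256)*(15 + 2*sqrt(7)) = -77823*(15 + 2*sqrt(7))/256 = -1167345/256 - 77823*sqrt(7)/128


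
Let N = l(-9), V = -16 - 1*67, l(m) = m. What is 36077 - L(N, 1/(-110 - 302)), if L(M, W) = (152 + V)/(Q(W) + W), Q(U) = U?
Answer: 50291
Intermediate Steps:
V = -83 (V = -16 - 67 = -83)
N = -9
L(M, W) = 69/(2*W) (L(M, W) = (152 - 83)/(W + W) = 69/((2*W)) = 69*(1/(2*W)) = 69/(2*W))
36077 - L(N, 1/(-110 - 302)) = 36077 - 69/(2*(1/(-110 - 302))) = 36077 - 69/(2*(1/(-412))) = 36077 - 69/(2*(-1/412)) = 36077 - 69*(-412)/2 = 36077 - 1*(-14214) = 36077 + 14214 = 50291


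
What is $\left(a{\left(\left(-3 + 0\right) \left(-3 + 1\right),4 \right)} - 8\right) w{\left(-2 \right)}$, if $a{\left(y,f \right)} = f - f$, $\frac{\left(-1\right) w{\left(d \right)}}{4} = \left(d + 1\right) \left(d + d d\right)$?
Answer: $-64$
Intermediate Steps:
$w{\left(d \right)} = - 4 \left(1 + d\right) \left(d + d^{2}\right)$ ($w{\left(d \right)} = - 4 \left(d + 1\right) \left(d + d d\right) = - 4 \left(1 + d\right) \left(d + d^{2}\right)$)
$a{\left(y,f \right)} = 0$
$\left(a{\left(\left(-3 + 0\right) \left(-3 + 1\right),4 \right)} - 8\right) w{\left(-2 \right)} = \left(0 - 8\right) \left(\left(-4\right) \left(-2\right) \left(1 + \left(-2\right)^{2} + 2 \left(-2\right)\right)\right) = - 8 \left(\left(-4\right) \left(-2\right) \left(1 + 4 - 4\right)\right) = - 8 \left(\left(-4\right) \left(-2\right) 1\right) = \left(-8\right) 8 = -64$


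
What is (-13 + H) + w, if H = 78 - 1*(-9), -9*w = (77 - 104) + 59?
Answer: 634/9 ≈ 70.444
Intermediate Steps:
w = -32/9 (w = -((77 - 104) + 59)/9 = -(-27 + 59)/9 = -⅑*32 = -32/9 ≈ -3.5556)
H = 87 (H = 78 + 9 = 87)
(-13 + H) + w = (-13 + 87) - 32/9 = 74 - 32/9 = 634/9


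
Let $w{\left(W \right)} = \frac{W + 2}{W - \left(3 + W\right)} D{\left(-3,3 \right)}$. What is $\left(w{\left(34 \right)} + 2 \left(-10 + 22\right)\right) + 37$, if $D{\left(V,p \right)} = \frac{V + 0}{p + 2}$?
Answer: $\frac{341}{5} \approx 68.2$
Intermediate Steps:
$D{\left(V,p \right)} = \frac{V}{2 + p}$
$w{\left(W \right)} = \frac{2}{5} + \frac{W}{5}$ ($w{\left(W \right)} = \frac{W + 2}{W - \left(3 + W\right)} \left(- \frac{3}{2 + 3}\right) = \frac{2 + W}{-3} \left(- \frac{3}{5}\right) = \left(2 + W\right) \left(- \frac{1}{3}\right) \left(\left(-3\right) \frac{1}{5}\right) = \left(- \frac{2}{3} - \frac{W}{3}\right) \left(- \frac{3}{5}\right) = \frac{2}{5} + \frac{W}{5}$)
$\left(w{\left(34 \right)} + 2 \left(-10 + 22\right)\right) + 37 = \left(\left(\frac{2}{5} + \frac{1}{5} \cdot 34\right) + 2 \left(-10 + 22\right)\right) + 37 = \left(\left(\frac{2}{5} + \frac{34}{5}\right) + 2 \cdot 12\right) + 37 = \left(\frac{36}{5} + 24\right) + 37 = \frac{156}{5} + 37 = \frac{341}{5}$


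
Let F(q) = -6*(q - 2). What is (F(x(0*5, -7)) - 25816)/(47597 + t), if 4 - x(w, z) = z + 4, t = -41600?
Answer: -25846/5997 ≈ -4.3098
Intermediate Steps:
x(w, z) = -z (x(w, z) = 4 - (z + 4) = 4 - (4 + z) = 4 + (-4 - z) = -z)
F(q) = 12 - 6*q (F(q) = -6*(-2 + q) = 12 - 6*q)
(F(x(0*5, -7)) - 25816)/(47597 + t) = ((12 - (-6)*(-7)) - 25816)/(47597 - 41600) = ((12 - 6*7) - 25816)/5997 = ((12 - 42) - 25816)*(1/5997) = (-30 - 25816)*(1/5997) = -25846*1/5997 = -25846/5997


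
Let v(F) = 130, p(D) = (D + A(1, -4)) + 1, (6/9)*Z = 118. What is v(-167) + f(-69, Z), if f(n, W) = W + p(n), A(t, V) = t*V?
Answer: 235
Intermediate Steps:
A(t, V) = V*t
Z = 177 (Z = (3/2)*118 = 177)
p(D) = -3 + D (p(D) = (D - 4*1) + 1 = (D - 4) + 1 = (-4 + D) + 1 = -3 + D)
f(n, W) = -3 + W + n (f(n, W) = W + (-3 + n) = -3 + W + n)
v(-167) + f(-69, Z) = 130 + (-3 + 177 - 69) = 130 + 105 = 235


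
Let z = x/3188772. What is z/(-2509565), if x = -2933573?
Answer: 2933573/8002430604180 ≈ 3.6659e-7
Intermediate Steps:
z = -2933573/3188772 ≈ -0.91997
z/(-2509565) = -2933573/3188772/(-2509565) = -2933573/3188772*(-1/2509565) = 2933573/8002430604180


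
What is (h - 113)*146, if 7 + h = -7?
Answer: -18542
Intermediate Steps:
h = -14 (h = -7 - 7 = -14)
(h - 113)*146 = (-14 - 113)*146 = -127*146 = -18542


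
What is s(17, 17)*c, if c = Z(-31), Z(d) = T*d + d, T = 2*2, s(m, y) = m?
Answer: -2635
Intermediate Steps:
T = 4
Z(d) = 5*d (Z(d) = 4*d + d = 5*d)
c = -155 (c = 5*(-31) = -155)
s(17, 17)*c = 17*(-155) = -2635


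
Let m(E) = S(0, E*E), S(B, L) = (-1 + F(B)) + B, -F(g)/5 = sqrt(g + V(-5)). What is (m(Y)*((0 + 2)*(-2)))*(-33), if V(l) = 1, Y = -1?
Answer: -792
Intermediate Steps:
F(g) = -5*sqrt(1 + g) (F(g) = -5*sqrt(g + 1) = -5*sqrt(1 + g))
S(B, L) = -1 + B - 5*sqrt(1 + B) (S(B, L) = (-1 - 5*sqrt(1 + B)) + B = -1 + B - 5*sqrt(1 + B))
m(E) = -6 (m(E) = -1 + 0 - 5*sqrt(1 + 0) = -1 + 0 - 5*sqrt(1) = -1 + 0 - 5*1 = -1 + 0 - 5 = -6)
(m(Y)*((0 + 2)*(-2)))*(-33) = -6*(0 + 2)*(-2)*(-33) = -12*(-2)*(-33) = -6*(-4)*(-33) = 24*(-33) = -792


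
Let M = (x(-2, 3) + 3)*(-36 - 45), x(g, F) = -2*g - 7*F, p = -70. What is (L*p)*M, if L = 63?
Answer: -5000940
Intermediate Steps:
x(g, F) = -7*F - 2*g
M = 1134 (M = ((-7*3 - 2*(-2)) + 3)*(-36 - 45) = ((-21 + 4) + 3)*(-81) = (-17 + 3)*(-81) = -14*(-81) = 1134)
(L*p)*M = (63*(-70))*1134 = -4410*1134 = -5000940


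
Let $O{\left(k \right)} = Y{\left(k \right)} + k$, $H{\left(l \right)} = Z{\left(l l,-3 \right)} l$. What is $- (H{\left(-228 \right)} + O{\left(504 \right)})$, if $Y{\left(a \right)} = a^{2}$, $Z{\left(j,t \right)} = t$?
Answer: $-255204$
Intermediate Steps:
$H{\left(l \right)} = - 3 l$
$O{\left(k \right)} = k + k^{2}$ ($O{\left(k \right)} = k^{2} + k = k + k^{2}$)
$- (H{\left(-228 \right)} + O{\left(504 \right)}) = - (\left(-3\right) \left(-228\right) + 504 \left(1 + 504\right)) = - (684 + 504 \cdot 505) = - (684 + 254520) = \left(-1\right) 255204 = -255204$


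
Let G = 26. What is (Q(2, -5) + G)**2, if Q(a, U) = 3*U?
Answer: 121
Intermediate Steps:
(Q(2, -5) + G)**2 = (3*(-5) + 26)**2 = (-15 + 26)**2 = 11**2 = 121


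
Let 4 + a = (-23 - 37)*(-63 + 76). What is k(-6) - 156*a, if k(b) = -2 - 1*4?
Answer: 122298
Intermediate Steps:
k(b) = -6 (k(b) = -2 - 4 = -6)
a = -784 (a = -4 + (-23 - 37)*(-63 + 76) = -4 - 60*13 = -4 - 780 = -784)
k(-6) - 156*a = -6 - 156*(-784) = -6 + 122304 = 122298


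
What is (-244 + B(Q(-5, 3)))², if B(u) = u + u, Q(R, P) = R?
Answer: 64516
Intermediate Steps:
B(u) = 2*u
(-244 + B(Q(-5, 3)))² = (-244 + 2*(-5))² = (-244 - 10)² = (-254)² = 64516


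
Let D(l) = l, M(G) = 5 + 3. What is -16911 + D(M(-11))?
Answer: -16903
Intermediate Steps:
M(G) = 8
-16911 + D(M(-11)) = -16911 + 8 = -16903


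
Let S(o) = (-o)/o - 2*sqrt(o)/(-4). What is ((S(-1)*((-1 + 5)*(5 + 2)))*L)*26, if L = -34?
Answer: 24752 - 12376*I ≈ 24752.0 - 12376.0*I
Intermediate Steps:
S(o) = -1 + sqrt(o)/2 (S(o) = -1 - 2*sqrt(o)*(-1/4) = -1 + sqrt(o)/2)
((S(-1)*((-1 + 5)*(5 + 2)))*L)*26 = (((-1 + sqrt(-1)/2)*((-1 + 5)*(5 + 2)))*(-34))*26 = (((-1 + I/2)*(4*7))*(-34))*26 = (((-1 + I/2)*28)*(-34))*26 = ((-28 + 14*I)*(-34))*26 = (952 - 476*I)*26 = 24752 - 12376*I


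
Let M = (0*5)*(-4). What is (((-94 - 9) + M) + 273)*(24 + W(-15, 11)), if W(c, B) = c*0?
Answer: 4080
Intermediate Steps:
W(c, B) = 0
M = 0 (M = 0*(-4) = 0)
(((-94 - 9) + M) + 273)*(24 + W(-15, 11)) = (((-94 - 9) + 0) + 273)*(24 + 0) = ((-103 + 0) + 273)*24 = (-103 + 273)*24 = 170*24 = 4080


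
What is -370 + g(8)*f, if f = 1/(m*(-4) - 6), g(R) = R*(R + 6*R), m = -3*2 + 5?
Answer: -594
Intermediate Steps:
m = -1 (m = -6 + 5 = -1)
g(R) = 7*R² (g(R) = R*(7*R) = 7*R²)
f = -½ (f = 1/(-1*(-4) - 6) = 1/(4 - 6) = 1/(-2) = -½ ≈ -0.50000)
-370 + g(8)*f = -370 + (7*8²)*(-½) = -370 + (7*64)*(-½) = -370 + 448*(-½) = -370 - 224 = -594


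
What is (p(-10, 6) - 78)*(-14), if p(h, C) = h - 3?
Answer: 1274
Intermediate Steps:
p(h, C) = -3 + h
(p(-10, 6) - 78)*(-14) = ((-3 - 10) - 78)*(-14) = (-13 - 78)*(-14) = -91*(-14) = 1274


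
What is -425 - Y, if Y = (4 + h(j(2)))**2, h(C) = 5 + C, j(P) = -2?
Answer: -474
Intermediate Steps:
Y = 49 (Y = (4 + (5 - 2))**2 = (4 + 3)**2 = 7**2 = 49)
-425 - Y = -425 - 1*49 = -425 - 49 = -474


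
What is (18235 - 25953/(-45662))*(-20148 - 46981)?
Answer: -55896473796467/45662 ≈ -1.2241e+9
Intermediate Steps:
(18235 - 25953/(-45662))*(-20148 - 46981) = (18235 - 25953*(-1/45662))*(-67129) = (18235 + 25953/45662)*(-67129) = (832672523/45662)*(-67129) = -55896473796467/45662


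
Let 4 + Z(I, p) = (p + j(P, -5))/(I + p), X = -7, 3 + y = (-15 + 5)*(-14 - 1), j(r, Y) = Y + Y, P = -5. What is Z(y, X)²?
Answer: 332929/19600 ≈ 16.986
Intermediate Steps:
j(r, Y) = 2*Y
y = 147 (y = -3 + (-15 + 5)*(-14 - 1) = -3 - 10*(-15) = -3 + 150 = 147)
Z(I, p) = -4 + (-10 + p)/(I + p) (Z(I, p) = -4 + (p + 2*(-5))/(I + p) = -4 + (p - 10)/(I + p) = -4 + (-10 + p)/(I + p))
Z(y, X)² = ((-10 - 4*147 - 3*(-7))/(147 - 7))² = ((-10 - 588 + 21)/140)² = ((1/140)*(-577))² = (-577/140)² = 332929/19600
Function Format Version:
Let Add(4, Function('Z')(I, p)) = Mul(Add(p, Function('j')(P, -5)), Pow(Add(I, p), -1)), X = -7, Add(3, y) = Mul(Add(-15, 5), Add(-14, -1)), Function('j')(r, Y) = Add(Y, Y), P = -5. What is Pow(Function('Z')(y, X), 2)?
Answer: Rational(332929, 19600) ≈ 16.986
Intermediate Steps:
Function('j')(r, Y) = Mul(2, Y)
y = 147 (y = Add(-3, Mul(Add(-15, 5), Add(-14, -1))) = Add(-3, Mul(-10, -15)) = Add(-3, 150) = 147)
Function('Z')(I, p) = Add(-4, Mul(Pow(Add(I, p), -1), Add(-10, p))) (Function('Z')(I, p) = Add(-4, Mul(Add(p, Mul(2, -5)), Pow(Add(I, p), -1))) = Add(-4, Mul(Add(p, -10), Pow(Add(I, p), -1))) = Add(-4, Mul(Add(-10, p), Pow(Add(I, p), -1))) = Add(-4, Mul(Pow(Add(I, p), -1), Add(-10, p))))
Pow(Function('Z')(y, X), 2) = Pow(Mul(Pow(Add(147, -7), -1), Add(-10, Mul(-4, 147), Mul(-3, -7))), 2) = Pow(Mul(Pow(140, -1), Add(-10, -588, 21)), 2) = Pow(Mul(Rational(1, 140), -577), 2) = Pow(Rational(-577, 140), 2) = Rational(332929, 19600)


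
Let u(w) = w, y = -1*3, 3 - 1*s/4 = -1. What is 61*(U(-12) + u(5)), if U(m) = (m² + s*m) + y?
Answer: -2806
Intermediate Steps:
s = 16 (s = 12 - 4*(-1) = 12 + 4 = 16)
y = -3
U(m) = -3 + m² + 16*m (U(m) = (m² + 16*m) - 3 = -3 + m² + 16*m)
61*(U(-12) + u(5)) = 61*((-3 + (-12)² + 16*(-12)) + 5) = 61*((-3 + 144 - 192) + 5) = 61*(-51 + 5) = 61*(-46) = -2806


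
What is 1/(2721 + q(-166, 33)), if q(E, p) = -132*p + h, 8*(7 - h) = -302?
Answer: -4/6361 ≈ -0.00062883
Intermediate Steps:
h = 179/4 (h = 7 - ⅛*(-302) = 7 + 151/4 = 179/4 ≈ 44.750)
q(E, p) = 179/4 - 132*p (q(E, p) = -132*p + 179/4 = 179/4 - 132*p)
1/(2721 + q(-166, 33)) = 1/(2721 + (179/4 - 132*33)) = 1/(2721 + (179/4 - 4356)) = 1/(2721 - 17245/4) = 1/(-6361/4) = -4/6361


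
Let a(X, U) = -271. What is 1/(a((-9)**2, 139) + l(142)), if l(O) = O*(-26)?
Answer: -1/3963 ≈ -0.00025233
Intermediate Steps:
l(O) = -26*O
1/(a((-9)**2, 139) + l(142)) = 1/(-271 - 26*142) = 1/(-271 - 3692) = 1/(-3963) = -1/3963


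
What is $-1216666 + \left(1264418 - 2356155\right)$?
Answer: $-2308403$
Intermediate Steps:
$-1216666 + \left(1264418 - 2356155\right) = -1216666 - 1091737 = -2308403$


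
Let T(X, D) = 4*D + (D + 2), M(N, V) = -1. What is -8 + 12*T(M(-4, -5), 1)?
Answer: 76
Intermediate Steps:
T(X, D) = 2 + 5*D (T(X, D) = 4*D + (2 + D) = 2 + 5*D)
-8 + 12*T(M(-4, -5), 1) = -8 + 12*(2 + 5*1) = -8 + 12*(2 + 5) = -8 + 12*7 = -8 + 84 = 76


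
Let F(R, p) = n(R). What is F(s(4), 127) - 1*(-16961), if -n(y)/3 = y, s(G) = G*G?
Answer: 16913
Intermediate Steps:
s(G) = G²
n(y) = -3*y
F(R, p) = -3*R
F(s(4), 127) - 1*(-16961) = -3*4² - 1*(-16961) = -3*16 + 16961 = -48 + 16961 = 16913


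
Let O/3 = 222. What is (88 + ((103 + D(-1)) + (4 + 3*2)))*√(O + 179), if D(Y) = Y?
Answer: 2600*√5 ≈ 5813.8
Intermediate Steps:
O = 666 (O = 3*222 = 666)
(88 + ((103 + D(-1)) + (4 + 3*2)))*√(O + 179) = (88 + ((103 - 1) + (4 + 3*2)))*√(666 + 179) = (88 + (102 + (4 + 6)))*√845 = (88 + (102 + 10))*(13*√5) = (88 + 112)*(13*√5) = 200*(13*√5) = 2600*√5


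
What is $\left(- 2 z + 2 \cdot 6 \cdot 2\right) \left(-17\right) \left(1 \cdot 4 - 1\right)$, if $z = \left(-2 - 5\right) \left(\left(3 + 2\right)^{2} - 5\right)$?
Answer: $-15504$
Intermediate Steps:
$z = -140$ ($z = - 7 \left(5^{2} - 5\right) = - 7 \left(25 - 5\right) = \left(-7\right) 20 = -140$)
$\left(- 2 z + 2 \cdot 6 \cdot 2\right) \left(-17\right) \left(1 \cdot 4 - 1\right) = \left(\left(-2\right) \left(-140\right) + 2 \cdot 6 \cdot 2\right) \left(-17\right) \left(1 \cdot 4 - 1\right) = \left(280 + 12 \cdot 2\right) \left(-17\right) \left(4 - 1\right) = \left(280 + 24\right) \left(-17\right) 3 = 304 \left(-17\right) 3 = \left(-5168\right) 3 = -15504$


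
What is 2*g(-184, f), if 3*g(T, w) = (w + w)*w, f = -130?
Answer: 67600/3 ≈ 22533.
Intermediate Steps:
g(T, w) = 2*w**2/3 (g(T, w) = ((w + w)*w)/3 = ((2*w)*w)/3 = (2*w**2)/3 = 2*w**2/3)
2*g(-184, f) = 2*((2/3)*(-130)**2) = 2*((2/3)*16900) = 2*(33800/3) = 67600/3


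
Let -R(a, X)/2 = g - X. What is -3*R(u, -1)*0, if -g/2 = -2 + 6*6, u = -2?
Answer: 0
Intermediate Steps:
g = -68 (g = -2*(-2 + 6*6) = -2*(-2 + 36) = -2*34 = -68)
R(a, X) = 136 + 2*X (R(a, X) = -2*(-68 - X) = 136 + 2*X)
-3*R(u, -1)*0 = -3*(136 + 2*(-1))*0 = -3*(136 - 2)*0 = -3*134*0 = -402*0 = 0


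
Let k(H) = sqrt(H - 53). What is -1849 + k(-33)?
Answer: -1849 + I*sqrt(86) ≈ -1849.0 + 9.2736*I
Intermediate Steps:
k(H) = sqrt(-53 + H)
-1849 + k(-33) = -1849 + sqrt(-53 - 33) = -1849 + sqrt(-86) = -1849 + I*sqrt(86)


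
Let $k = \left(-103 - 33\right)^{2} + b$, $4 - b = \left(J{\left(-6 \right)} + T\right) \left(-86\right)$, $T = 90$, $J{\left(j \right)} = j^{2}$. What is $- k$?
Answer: $-29336$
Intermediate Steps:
$b = 10840$ ($b = 4 - \left(\left(-6\right)^{2} + 90\right) \left(-86\right) = 4 - \left(36 + 90\right) \left(-86\right) = 4 - 126 \left(-86\right) = 4 - -10836 = 4 + 10836 = 10840$)
$k = 29336$ ($k = \left(-103 - 33\right)^{2} + 10840 = \left(-136\right)^{2} + 10840 = 18496 + 10840 = 29336$)
$- k = \left(-1\right) 29336 = -29336$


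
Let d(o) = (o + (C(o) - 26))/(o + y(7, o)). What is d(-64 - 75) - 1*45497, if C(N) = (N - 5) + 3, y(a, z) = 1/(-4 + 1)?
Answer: -9508414/209 ≈ -45495.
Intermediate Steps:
y(a, z) = -⅓ (y(a, z) = 1/(-3) = -⅓)
C(N) = -2 + N (C(N) = (-5 + N) + 3 = -2 + N)
d(o) = (-28 + 2*o)/(-⅓ + o) (d(o) = (o + ((-2 + o) - 26))/(o - ⅓) = (o + (-28 + o))/(-⅓ + o) = (-28 + 2*o)/(-⅓ + o))
d(-64 - 75) - 1*45497 = 6*(-14 + (-64 - 75))/(-1 + 3*(-64 - 75)) - 1*45497 = 6*(-14 - 139)/(-1 + 3*(-139)) - 45497 = 6*(-153)/(-1 - 417) - 45497 = 6*(-153)/(-418) - 45497 = 6*(-1/418)*(-153) - 45497 = 459/209 - 45497 = -9508414/209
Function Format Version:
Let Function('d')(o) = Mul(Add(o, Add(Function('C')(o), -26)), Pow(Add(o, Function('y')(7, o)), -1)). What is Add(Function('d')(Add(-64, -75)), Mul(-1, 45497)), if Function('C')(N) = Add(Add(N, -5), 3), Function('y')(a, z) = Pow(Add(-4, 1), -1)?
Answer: Rational(-9508414, 209) ≈ -45495.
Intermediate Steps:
Function('y')(a, z) = Rational(-1, 3) (Function('y')(a, z) = Pow(-3, -1) = Rational(-1, 3))
Function('C')(N) = Add(-2, N) (Function('C')(N) = Add(Add(-5, N), 3) = Add(-2, N))
Function('d')(o) = Mul(Pow(Add(Rational(-1, 3), o), -1), Add(-28, Mul(2, o))) (Function('d')(o) = Mul(Add(o, Add(Add(-2, o), -26)), Pow(Add(o, Rational(-1, 3)), -1)) = Mul(Add(o, Add(-28, o)), Pow(Add(Rational(-1, 3), o), -1)) = Mul(Add(-28, Mul(2, o)), Pow(Add(Rational(-1, 3), o), -1)) = Mul(Pow(Add(Rational(-1, 3), o), -1), Add(-28, Mul(2, o))))
Add(Function('d')(Add(-64, -75)), Mul(-1, 45497)) = Add(Mul(6, Pow(Add(-1, Mul(3, Add(-64, -75))), -1), Add(-14, Add(-64, -75))), Mul(-1, 45497)) = Add(Mul(6, Pow(Add(-1, Mul(3, -139)), -1), Add(-14, -139)), -45497) = Add(Mul(6, Pow(Add(-1, -417), -1), -153), -45497) = Add(Mul(6, Pow(-418, -1), -153), -45497) = Add(Mul(6, Rational(-1, 418), -153), -45497) = Add(Rational(459, 209), -45497) = Rational(-9508414, 209)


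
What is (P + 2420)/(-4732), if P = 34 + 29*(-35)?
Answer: -1439/4732 ≈ -0.30410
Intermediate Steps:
P = -981 (P = 34 - 1015 = -981)
(P + 2420)/(-4732) = (-981 + 2420)/(-4732) = 1439*(-1/4732) = -1439/4732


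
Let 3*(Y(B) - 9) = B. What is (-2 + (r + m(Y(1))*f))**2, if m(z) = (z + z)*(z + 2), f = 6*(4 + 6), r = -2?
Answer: 1449172624/9 ≈ 1.6102e+8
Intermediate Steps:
Y(B) = 9 + B/3
f = 60 (f = 6*10 = 60)
m(z) = 2*z*(2 + z) (m(z) = (2*z)*(2 + z) = 2*z*(2 + z))
(-2 + (r + m(Y(1))*f))**2 = (-2 + (-2 + (2*(9 + (1/3)*1)*(2 + (9 + (1/3)*1)))*60))**2 = (-2 + (-2 + (2*(9 + 1/3)*(2 + (9 + 1/3)))*60))**2 = (-2 + (-2 + (2*(28/3)*(2 + 28/3))*60))**2 = (-2 + (-2 + (2*(28/3)*(34/3))*60))**2 = (-2 + (-2 + (1904/9)*60))**2 = (-2 + (-2 + 38080/3))**2 = (-2 + 38074/3)**2 = (38068/3)**2 = 1449172624/9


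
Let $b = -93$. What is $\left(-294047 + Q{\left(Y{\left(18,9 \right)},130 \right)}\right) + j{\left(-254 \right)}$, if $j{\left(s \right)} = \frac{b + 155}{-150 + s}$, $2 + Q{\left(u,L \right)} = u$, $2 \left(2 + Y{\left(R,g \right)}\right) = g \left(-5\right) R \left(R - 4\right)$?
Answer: $- \frac{60543673}{202} \approx -2.9972 \cdot 10^{5}$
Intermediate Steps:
$Y{\left(R,g \right)} = -2 - \frac{5 R g \left(-4 + R\right)}{2}$ ($Y{\left(R,g \right)} = -2 + \frac{g \left(-5\right) R \left(R - 4\right)}{2} = -2 + \frac{- 5 g R \left(-4 + R\right)}{2} = -2 + \frac{- 5 R g \left(-4 + R\right)}{2} = -2 + \frac{\left(-5\right) R g \left(-4 + R\right)}{2} = -2 - \frac{5 R g \left(-4 + R\right)}{2}$)
$Q{\left(u,L \right)} = -2 + u$
$j{\left(s \right)} = \frac{62}{-150 + s}$ ($j{\left(s \right)} = \frac{-93 + 155}{-150 + s} = \frac{62}{-150 + s}$)
$\left(-294047 + Q{\left(Y{\left(18,9 \right)},130 \right)}\right) + j{\left(-254 \right)} = \left(-294047 - 5674\right) + \frac{62}{-150 - 254} = \left(-294047 - 5674\right) + \frac{62}{-404} = \left(-294047 - 5674\right) + 62 \left(- \frac{1}{404}\right) = \left(-294047 - 5674\right) - \frac{31}{202} = -299721 - \frac{31}{202} = - \frac{60543673}{202}$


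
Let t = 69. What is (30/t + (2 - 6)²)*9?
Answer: 3402/23 ≈ 147.91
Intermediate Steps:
(30/t + (2 - 6)²)*9 = (30/69 + (2 - 6)²)*9 = (30*(1/69) + (-4)²)*9 = (10/23 + 16)*9 = (378/23)*9 = 3402/23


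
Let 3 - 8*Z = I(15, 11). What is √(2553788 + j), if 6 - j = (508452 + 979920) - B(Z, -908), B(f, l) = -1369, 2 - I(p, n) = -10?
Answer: √1064053 ≈ 1031.5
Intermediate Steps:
I(p, n) = 12 (I(p, n) = 2 - 1*(-10) = 2 + 10 = 12)
Z = -9/8 (Z = 3/8 - ⅛*12 = 3/8 - 3/2 = -9/8 ≈ -1.1250)
j = -1489735 (j = 6 - ((508452 + 979920) - 1*(-1369)) = 6 - (1488372 + 1369) = 6 - 1*1489741 = 6 - 1489741 = -1489735)
√(2553788 + j) = √(2553788 - 1489735) = √1064053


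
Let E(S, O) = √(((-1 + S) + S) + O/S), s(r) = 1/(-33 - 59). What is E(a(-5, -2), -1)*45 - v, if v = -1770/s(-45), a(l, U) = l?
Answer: -162840 + 27*I*√30 ≈ -1.6284e+5 + 147.89*I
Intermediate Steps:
s(r) = -1/92 (s(r) = 1/(-92) = -1/92)
v = 162840 (v = -1770/(-1/92) = -1770*(-92) = 162840)
E(S, O) = √(-1 + 2*S + O/S) (E(S, O) = √((-1 + 2*S) + O/S) = √(-1 + 2*S + O/S))
E(a(-5, -2), -1)*45 - v = √(-1 + 2*(-5) - 1/(-5))*45 - 1*162840 = √(-1 - 10 - 1*(-⅕))*45 - 162840 = √(-1 - 10 + ⅕)*45 - 162840 = √(-54/5)*45 - 162840 = (3*I*√30/5)*45 - 162840 = 27*I*√30 - 162840 = -162840 + 27*I*√30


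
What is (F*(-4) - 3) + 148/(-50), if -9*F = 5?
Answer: -841/225 ≈ -3.7378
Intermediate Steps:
F = -5/9 (F = -⅑*5 = -5/9 ≈ -0.55556)
(F*(-4) - 3) + 148/(-50) = (-5/9*(-4) - 3) + 148/(-50) = (20/9 - 3) + 148*(-1/50) = -7/9 - 74/25 = -841/225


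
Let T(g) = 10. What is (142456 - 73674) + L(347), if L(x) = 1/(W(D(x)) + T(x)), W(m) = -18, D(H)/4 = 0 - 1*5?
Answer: 550255/8 ≈ 68782.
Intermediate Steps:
D(H) = -20 (D(H) = 4*(0 - 1*5) = 4*(0 - 5) = 4*(-5) = -20)
L(x) = -⅛ (L(x) = 1/(-18 + 10) = 1/(-8) = -⅛)
(142456 - 73674) + L(347) = (142456 - 73674) - ⅛ = 68782 - ⅛ = 550255/8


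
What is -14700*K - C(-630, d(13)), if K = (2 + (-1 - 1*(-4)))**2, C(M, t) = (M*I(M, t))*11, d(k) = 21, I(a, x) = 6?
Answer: -325920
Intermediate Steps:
C(M, t) = 66*M (C(M, t) = (M*6)*11 = (6*M)*11 = 66*M)
K = 25 (K = (2 + (-1 + 4))**2 = (2 + 3)**2 = 5**2 = 25)
-14700*K - C(-630, d(13)) = -14700*25 - 66*(-630) = -367500 - 1*(-41580) = -367500 + 41580 = -325920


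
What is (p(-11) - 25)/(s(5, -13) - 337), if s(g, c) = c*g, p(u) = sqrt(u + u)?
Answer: 25/402 - I*sqrt(22)/402 ≈ 0.062189 - 0.011668*I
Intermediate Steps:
p(u) = sqrt(2)*sqrt(u) (p(u) = sqrt(2*u) = sqrt(2)*sqrt(u))
(p(-11) - 25)/(s(5, -13) - 337) = (sqrt(2)*sqrt(-11) - 25)/(-13*5 - 337) = (sqrt(2)*(I*sqrt(11)) - 25)/(-65 - 337) = (I*sqrt(22) - 25)/(-402) = (-25 + I*sqrt(22))*(-1/402) = 25/402 - I*sqrt(22)/402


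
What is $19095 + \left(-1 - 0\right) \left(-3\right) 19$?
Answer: $19152$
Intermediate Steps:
$19095 + \left(-1 - 0\right) \left(-3\right) 19 = 19095 + \left(-1 + 0\right) \left(-3\right) 19 = 19095 + \left(-1\right) \left(-3\right) 19 = 19095 + 3 \cdot 19 = 19095 + 57 = 19152$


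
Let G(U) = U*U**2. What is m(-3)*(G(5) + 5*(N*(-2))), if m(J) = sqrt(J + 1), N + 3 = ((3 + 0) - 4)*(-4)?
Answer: 115*I*sqrt(2) ≈ 162.63*I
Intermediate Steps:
G(U) = U**3
N = 1 (N = -3 + ((3 + 0) - 4)*(-4) = -3 + (3 - 4)*(-4) = -3 - 1*(-4) = -3 + 4 = 1)
m(J) = sqrt(1 + J)
m(-3)*(G(5) + 5*(N*(-2))) = sqrt(1 - 3)*(5**3 + 5*(1*(-2))) = sqrt(-2)*(125 + 5*(-2)) = (I*sqrt(2))*(125 - 10) = (I*sqrt(2))*115 = 115*I*sqrt(2)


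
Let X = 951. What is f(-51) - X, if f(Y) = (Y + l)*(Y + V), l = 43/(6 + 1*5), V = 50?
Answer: -9943/11 ≈ -903.91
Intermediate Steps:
l = 43/11 (l = 43/(6 + 5) = 43/11 ≈ 3.9091)
f(Y) = (50 + Y)*(43/11 + Y) (f(Y) = (Y + 43/11)*(Y + 50) = (43/11 + Y)*(50 + Y) = (50 + Y)*(43/11 + Y))
f(-51) - X = (2150/11 + (-51)**2 + (593/11)*(-51)) - 1*951 = (2150/11 + 2601 - 30243/11) - 951 = 518/11 - 951 = -9943/11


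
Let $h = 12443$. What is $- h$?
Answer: $-12443$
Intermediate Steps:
$- h = \left(-1\right) 12443 = -12443$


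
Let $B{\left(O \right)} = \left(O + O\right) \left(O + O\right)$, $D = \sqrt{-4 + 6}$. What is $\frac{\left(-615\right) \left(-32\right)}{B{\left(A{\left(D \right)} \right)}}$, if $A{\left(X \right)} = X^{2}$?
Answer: $1230$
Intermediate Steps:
$D = \sqrt{2} \approx 1.4142$
$B{\left(O \right)} = 4 O^{2}$ ($B{\left(O \right)} = 2 O 2 O = 4 O^{2}$)
$\frac{\left(-615\right) \left(-32\right)}{B{\left(A{\left(D \right)} \right)}} = \frac{\left(-615\right) \left(-32\right)}{4 \left(\left(\sqrt{2}\right)^{2}\right)^{2}} = \frac{19680}{4 \cdot 2^{2}} = \frac{19680}{4 \cdot 4} = \frac{19680}{16} = 19680 \cdot \frac{1}{16} = 1230$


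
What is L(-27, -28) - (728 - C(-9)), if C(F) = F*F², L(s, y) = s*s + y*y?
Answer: 56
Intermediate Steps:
L(s, y) = s² + y²
C(F) = F³
L(-27, -28) - (728 - C(-9)) = ((-27)² + (-28)²) - (728 - 1*(-9)³) = (729 + 784) - (728 - 1*(-729)) = 1513 - (728 + 729) = 1513 - 1*1457 = 1513 - 1457 = 56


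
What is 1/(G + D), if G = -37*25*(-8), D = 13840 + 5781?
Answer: 1/27021 ≈ 3.7008e-5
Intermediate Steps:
D = 19621
G = 7400 (G = -925*(-8) = 7400)
1/(G + D) = 1/(7400 + 19621) = 1/27021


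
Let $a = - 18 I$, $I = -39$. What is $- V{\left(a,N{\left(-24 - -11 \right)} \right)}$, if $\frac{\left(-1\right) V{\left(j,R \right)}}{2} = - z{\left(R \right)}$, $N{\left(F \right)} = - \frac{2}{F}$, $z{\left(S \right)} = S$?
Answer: $- \frac{4}{13} \approx -0.30769$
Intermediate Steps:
$a = 702$ ($a = \left(-18\right) \left(-39\right) = 702$)
$V{\left(j,R \right)} = 2 R$ ($V{\left(j,R \right)} = - 2 \left(- R\right) = 2 R$)
$- V{\left(a,N{\left(-24 - -11 \right)} \right)} = - 2 \left(- \frac{2}{-24 - -11}\right) = - 2 \left(- \frac{2}{-24 + 11}\right) = - 2 \left(- \frac{2}{-13}\right) = - 2 \left(\left(-2\right) \left(- \frac{1}{13}\right)\right) = - \frac{2 \cdot 2}{13} = \left(-1\right) \frac{4}{13} = - \frac{4}{13}$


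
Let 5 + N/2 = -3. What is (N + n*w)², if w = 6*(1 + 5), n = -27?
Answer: 976144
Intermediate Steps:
N = -16 (N = -10 + 2*(-3) = -10 - 6 = -16)
w = 36 (w = 6*6 = 36)
(N + n*w)² = (-16 - 27*36)² = (-16 - 972)² = (-988)² = 976144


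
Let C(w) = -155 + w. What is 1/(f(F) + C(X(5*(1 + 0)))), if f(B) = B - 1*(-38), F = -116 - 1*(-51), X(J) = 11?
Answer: -1/171 ≈ -0.0058480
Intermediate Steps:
F = -65 (F = -116 + 51 = -65)
f(B) = 38 + B (f(B) = B + 38 = 38 + B)
1/(f(F) + C(X(5*(1 + 0)))) = 1/((38 - 65) + (-155 + 11)) = 1/(-27 - 144) = 1/(-171) = -1/171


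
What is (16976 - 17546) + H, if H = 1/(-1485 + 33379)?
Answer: -18179579/31894 ≈ -570.00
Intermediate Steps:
H = 1/31894 ≈ 3.1354e-5
(16976 - 17546) + H = (16976 - 17546) + 1/31894 = -570 + 1/31894 = -18179579/31894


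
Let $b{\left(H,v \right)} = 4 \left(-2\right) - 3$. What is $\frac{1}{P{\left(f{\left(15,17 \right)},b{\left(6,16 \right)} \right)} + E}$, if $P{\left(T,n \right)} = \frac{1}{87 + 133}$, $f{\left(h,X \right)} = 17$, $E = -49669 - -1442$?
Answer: $- \frac{220}{10609939} \approx -2.0735 \cdot 10^{-5}$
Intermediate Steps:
$b{\left(H,v \right)} = -11$ ($b{\left(H,v \right)} = -8 - 3 = -11$)
$E = -48227$ ($E = -49669 + 1442 = -48227$)
$P{\left(T,n \right)} = \frac{1}{220}$
$\frac{1}{P{\left(f{\left(15,17 \right)},b{\left(6,16 \right)} \right)} + E} = \frac{1}{\frac{1}{220} - 48227} = \frac{1}{- \frac{10609939}{220}} = - \frac{220}{10609939}$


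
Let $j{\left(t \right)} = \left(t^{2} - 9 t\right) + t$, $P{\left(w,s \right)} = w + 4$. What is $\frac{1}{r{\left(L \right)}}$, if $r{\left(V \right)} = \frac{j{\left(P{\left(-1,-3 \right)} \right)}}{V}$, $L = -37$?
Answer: $\frac{37}{15} \approx 2.4667$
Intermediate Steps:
$P{\left(w,s \right)} = 4 + w$
$j{\left(t \right)} = t^{2} - 8 t$
$r{\left(V \right)} = - \frac{15}{V}$ ($r{\left(V \right)} = \frac{\left(4 - 1\right) \left(-8 + \left(4 - 1\right)\right)}{V} = \frac{3 \left(-8 + 3\right)}{V} = \frac{3 \left(-5\right)}{V} = - \frac{15}{V}$)
$\frac{1}{r{\left(L \right)}} = \frac{1}{\left(-15\right) \frac{1}{-37}} = \frac{1}{\left(-15\right) \left(- \frac{1}{37}\right)} = \frac{1}{\frac{15}{37}} = \frac{37}{15}$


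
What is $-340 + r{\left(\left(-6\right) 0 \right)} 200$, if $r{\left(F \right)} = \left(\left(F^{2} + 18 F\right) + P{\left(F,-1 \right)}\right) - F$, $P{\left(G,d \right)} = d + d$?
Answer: $-740$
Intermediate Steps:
$P{\left(G,d \right)} = 2 d$
$r{\left(F \right)} = -2 + F^{2} + 17 F$ ($r{\left(F \right)} = \left(\left(F^{2} + 18 F\right) + 2 \left(-1\right)\right) - F = \left(\left(F^{2} + 18 F\right) - 2\right) - F = \left(-2 + F^{2} + 18 F\right) - F = -2 + F^{2} + 17 F$)
$-340 + r{\left(\left(-6\right) 0 \right)} 200 = -340 + \left(-2 + \left(\left(-6\right) 0\right)^{2} + 17 \left(\left(-6\right) 0\right)\right) 200 = -340 + \left(-2 + 0^{2} + 17 \cdot 0\right) 200 = -340 + \left(-2 + 0 + 0\right) 200 = -340 - 400 = -740$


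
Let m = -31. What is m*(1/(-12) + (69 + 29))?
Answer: -36425/12 ≈ -3035.4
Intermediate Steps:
m*(1/(-12) + (69 + 29)) = -31*(1/(-12) + (69 + 29)) = -31*(-1/12 + 98) = -31*1175/12 = -36425/12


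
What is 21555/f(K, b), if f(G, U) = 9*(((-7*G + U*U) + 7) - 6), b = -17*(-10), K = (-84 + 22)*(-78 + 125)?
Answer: 2395/49299 ≈ 0.048581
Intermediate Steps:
K = -2914 (K = -62*47 = -2914)
b = 170
f(G, U) = 9 - 63*G + 9*U² (f(G, U) = 9*(((-7*G + U²) + 7) - 6) = 9*(((U² - 7*G) + 7) - 6) = 9*((7 + U² - 7*G) - 6) = 9*(1 + U² - 7*G) = 9 - 63*G + 9*U²)
21555/f(K, b) = 21555/(9 - 63*(-2914) + 9*170²) = 21555/(9 + 183582 + 9*28900) = 21555/(9 + 183582 + 260100) = 21555/443691 = 21555*(1/443691) = 2395/49299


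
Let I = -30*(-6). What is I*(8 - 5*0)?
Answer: 1440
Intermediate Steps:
I = 180
I*(8 - 5*0) = 180*(8 - 5*0) = 180*(8 + 0) = 180*8 = 1440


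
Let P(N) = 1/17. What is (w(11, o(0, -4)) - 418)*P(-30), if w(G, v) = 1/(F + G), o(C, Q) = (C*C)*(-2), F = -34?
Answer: -9615/391 ≈ -24.591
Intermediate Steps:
P(N) = 1/17
o(C, Q) = -2*C² (o(C, Q) = C²*(-2) = -2*C²)
w(G, v) = 1/(-34 + G)
(w(11, o(0, -4)) - 418)*P(-30) = (1/(-34 + 11) - 418)*(1/17) = (1/(-23) - 418)*(1/17) = (-1/23 - 418)*(1/17) = -9615/23*1/17 = -9615/391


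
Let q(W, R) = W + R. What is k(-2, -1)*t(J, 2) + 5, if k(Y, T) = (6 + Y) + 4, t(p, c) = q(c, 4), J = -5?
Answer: 53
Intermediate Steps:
q(W, R) = R + W
t(p, c) = 4 + c
k(Y, T) = 10 + Y
k(-2, -1)*t(J, 2) + 5 = (10 - 2)*(4 + 2) + 5 = 8*6 + 5 = 48 + 5 = 53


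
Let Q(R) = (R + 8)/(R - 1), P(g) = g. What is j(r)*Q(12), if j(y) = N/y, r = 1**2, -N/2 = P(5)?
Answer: -200/11 ≈ -18.182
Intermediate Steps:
N = -10 (N = -2*5 = -10)
r = 1
j(y) = -10/y
Q(R) = (8 + R)/(-1 + R)
j(r)*Q(12) = (-10/1)*((8 + 12)/(-1 + 12)) = (-10*1)*(20/11) = -10*20/11 = -200/11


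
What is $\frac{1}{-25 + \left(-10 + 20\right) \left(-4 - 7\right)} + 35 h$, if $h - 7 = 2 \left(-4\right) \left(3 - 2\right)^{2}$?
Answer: $- \frac{4726}{135} \approx -35.007$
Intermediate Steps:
$h = -1$ ($h = 7 + 2 \left(-4\right) \left(3 - 2\right)^{2} = 7 - 8 \cdot 1^{2} = 7 - 8 = -1$)
$\frac{1}{-25 + \left(-10 + 20\right) \left(-4 - 7\right)} + 35 h = \frac{1}{-25 + \left(-10 + 20\right) \left(-4 - 7\right)} + 35 \left(-1\right) = \frac{1}{-25 + 10 \left(-11\right)} - 35 = \frac{1}{-25 - 110} - 35 = \frac{1}{-135} - 35 = - \frac{1}{135} - 35 = - \frac{4726}{135}$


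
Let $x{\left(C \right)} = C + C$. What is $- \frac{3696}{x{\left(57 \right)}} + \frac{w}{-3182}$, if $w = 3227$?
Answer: $- \frac{2021425}{60458} \approx -33.435$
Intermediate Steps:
$x{\left(C \right)} = 2 C$
$- \frac{3696}{x{\left(57 \right)}} + \frac{w}{-3182} = - \frac{3696}{2 \cdot 57} + \frac{3227}{-3182} = - \frac{3696}{114} + 3227 \left(- \frac{1}{3182}\right) = \left(-3696\right) \frac{1}{114} - \frac{3227}{3182} = - \frac{616}{19} - \frac{3227}{3182} = - \frac{2021425}{60458}$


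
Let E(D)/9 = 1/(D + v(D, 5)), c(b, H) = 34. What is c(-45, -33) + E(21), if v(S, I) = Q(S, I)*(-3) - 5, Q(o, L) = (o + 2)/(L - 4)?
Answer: 1793/53 ≈ 33.830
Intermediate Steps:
Q(o, L) = (2 + o)/(-4 + L)
v(S, I) = -5 - 3*(2 + S)/(-4 + I) (v(S, I) = ((2 + S)/(-4 + I))*(-3) - 5 = -3*(2 + S)/(-4 + I) - 5 = -5 - 3*(2 + S)/(-4 + I))
E(D) = 9/(-11 - 2*D) (E(D) = 9/(D + (14 - 5*5 - 3*D)/(-4 + 5)) = 9/(D + (14 - 25 - 3*D)/1) = 9/(D + 1*(-11 - 3*D)) = 9/(D + (-11 - 3*D)) = 9/(-11 - 2*D))
c(-45, -33) + E(21) = 34 - 9/(11 + 2*21) = 34 - 9/(11 + 42) = 34 - 9/53 = 1793/53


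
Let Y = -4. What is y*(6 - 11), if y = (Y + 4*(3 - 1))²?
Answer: -80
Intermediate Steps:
y = 16 (y = (-4 + 4*(3 - 1))² = (-4 + 4*2)² = (-4 + 8)² = 4² = 16)
y*(6 - 11) = 16*(6 - 11) = 16*(-5) = -80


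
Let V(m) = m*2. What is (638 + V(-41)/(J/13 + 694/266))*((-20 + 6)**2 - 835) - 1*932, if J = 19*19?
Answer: -1187302533/2918 ≈ -4.0689e+5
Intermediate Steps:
V(m) = 2*m
J = 361
(638 + V(-41)/(J/13 + 694/266))*((-20 + 6)**2 - 835) - 1*932 = (638 + (2*(-41))/(361/13 + 694/266))*((-20 + 6)**2 - 835) - 1*932 = (638 - 82/(361*(1/13) + 694*(1/266)))*((-14)**2 - 835) - 932 = (638 - 82/(361/13 + 347/133))*(196 - 835) - 932 = (638 - 82/52524/1729)*(-639) - 932 = (638 - 82*1729/52524)*(-639) - 932 = (638 - 70889/26262)*(-639) - 932 = (16684267/26262)*(-639) - 932 = -1184582957/2918 - 932 = -1187302533/2918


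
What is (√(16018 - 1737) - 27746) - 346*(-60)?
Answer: -6986 + √14281 ≈ -6866.5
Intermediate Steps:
(√(16018 - 1737) - 27746) - 346*(-60) = (√14281 - 27746) + 20760 = (-27746 + √14281) + 20760 = -6986 + √14281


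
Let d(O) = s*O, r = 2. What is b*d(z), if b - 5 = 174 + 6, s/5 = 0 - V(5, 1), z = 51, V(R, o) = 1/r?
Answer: -47175/2 ≈ -23588.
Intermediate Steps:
V(R, o) = ½ (V(R, o) = 1/2 = ½)
s = -5/2 (s = 5*(0 - 1*½) = 5*(0 - ½) = 5*(-½) = -5/2 ≈ -2.5000)
d(O) = -5*O/2
b = 185 (b = 5 + (174 + 6) = 5 + 180 = 185)
b*d(z) = 185*(-5/2*51) = 185*(-255/2) = -47175/2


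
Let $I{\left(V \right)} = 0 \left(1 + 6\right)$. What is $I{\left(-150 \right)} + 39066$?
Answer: $39066$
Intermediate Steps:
$I{\left(V \right)} = 0$ ($I{\left(V \right)} = 0 \cdot 7 = 0$)
$I{\left(-150 \right)} + 39066 = 0 + 39066 = 39066$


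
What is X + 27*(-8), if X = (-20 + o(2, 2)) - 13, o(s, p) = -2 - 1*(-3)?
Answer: -248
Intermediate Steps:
o(s, p) = 1 (o(s, p) = -2 + 3 = 1)
X = -32 (X = (-20 + 1) - 13 = -19 - 13 = -32)
X + 27*(-8) = -32 + 27*(-8) = -32 - 216 = -248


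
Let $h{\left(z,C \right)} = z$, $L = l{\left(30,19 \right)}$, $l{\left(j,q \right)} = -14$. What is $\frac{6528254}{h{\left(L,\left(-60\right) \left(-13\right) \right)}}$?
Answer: $- \frac{3264127}{7} \approx -4.663 \cdot 10^{5}$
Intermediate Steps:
$L = -14$
$\frac{6528254}{h{\left(L,\left(-60\right) \left(-13\right) \right)}} = \frac{6528254}{-14} = 6528254 \left(- \frac{1}{14}\right) = - \frac{3264127}{7}$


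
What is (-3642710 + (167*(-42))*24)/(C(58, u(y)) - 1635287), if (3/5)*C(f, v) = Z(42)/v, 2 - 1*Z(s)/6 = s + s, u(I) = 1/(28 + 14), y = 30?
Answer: 3811046/1669727 ≈ 2.2824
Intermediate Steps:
u(I) = 1/42
Z(s) = 12 - 12*s (Z(s) = 12 - 6*(s + s) = 12 - 12*s)
C(f, v) = -820/v (C(f, v) = 5*((12 - 12*42)/v)/3 = 5*((12 - 504)/v)/3 = 5*(-492/v)/3 = -820/v)
(-3642710 + (167*(-42))*24)/(C(58, u(y)) - 1635287) = (-3642710 + (167*(-42))*24)/(-820/1/42 - 1635287) = (-3642710 - 7014*24)/(-820*42 - 1635287) = (-3642710 - 168336)/(-34440 - 1635287) = -3811046/(-1669727) = -3811046*(-1/1669727) = 3811046/1669727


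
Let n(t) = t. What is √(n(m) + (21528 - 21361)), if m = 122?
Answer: 17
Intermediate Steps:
√(n(m) + (21528 - 21361)) = √(122 + (21528 - 21361)) = √(122 + 167) = √289 = 17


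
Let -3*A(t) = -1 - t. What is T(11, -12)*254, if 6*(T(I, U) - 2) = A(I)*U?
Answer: -1524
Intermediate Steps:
A(t) = 1/3 + t/3 (A(t) = -(-1 - t)/3 = 1/3 + t/3)
T(I, U) = 2 + U*(1/3 + I/3)/6 (T(I, U) = 2 + ((1/3 + I/3)*U)/6 = 2 + (U*(1/3 + I/3))/6 = 2 + U*(1/3 + I/3)/6)
T(11, -12)*254 = (2 + (1/18)*(-12)*(1 + 11))*254 = (2 + (1/18)*(-12)*12)*254 = (2 - 8)*254 = -6*254 = -1524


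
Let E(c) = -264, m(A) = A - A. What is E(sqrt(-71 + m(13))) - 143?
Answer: -407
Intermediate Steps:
m(A) = 0
E(sqrt(-71 + m(13))) - 143 = -264 - 143 = -407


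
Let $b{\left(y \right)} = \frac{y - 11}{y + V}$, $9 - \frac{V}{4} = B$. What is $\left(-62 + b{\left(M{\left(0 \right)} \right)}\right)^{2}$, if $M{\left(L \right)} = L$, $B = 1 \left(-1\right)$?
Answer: $\frac{6205081}{1600} \approx 3878.2$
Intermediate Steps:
$B = -1$
$V = 40$ ($V = 36 - -4 = 36 + 4 = 40$)
$b{\left(y \right)} = \frac{-11 + y}{40 + y}$ ($b{\left(y \right)} = \frac{y - 11}{y + 40} = \frac{-11 + y}{40 + y}$)
$\left(-62 + b{\left(M{\left(0 \right)} \right)}\right)^{2} = \left(-62 + \frac{-11 + 0}{40 + 0}\right)^{2} = \left(-62 + \frac{1}{40} \left(-11\right)\right)^{2} = \left(-62 - \frac{11}{40}\right)^{2} = \left(- \frac{2491}{40}\right)^{2} = \frac{6205081}{1600}$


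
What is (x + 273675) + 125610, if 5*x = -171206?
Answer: 1825219/5 ≈ 3.6504e+5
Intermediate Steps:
x = -171206/5 (x = (1/5)*(-171206) = -171206/5 ≈ -34241.)
(x + 273675) + 125610 = (-171206/5 + 273675) + 125610 = 1197169/5 + 125610 = 1825219/5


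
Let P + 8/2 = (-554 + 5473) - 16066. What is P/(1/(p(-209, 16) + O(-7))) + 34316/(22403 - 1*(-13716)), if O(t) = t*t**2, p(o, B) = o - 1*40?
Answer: 238435711964/36119 ≈ 6.6014e+6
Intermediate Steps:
p(o, B) = -40 + o (p(o, B) = o - 40 = -40 + o)
O(t) = t**3
P = -11151 (P = -4 + ((-554 + 5473) - 16066) = -4 + (4919 - 16066) = -4 - 11147 = -11151)
P/(1/(p(-209, 16) + O(-7))) + 34316/(22403 - 1*(-13716)) = -11151/(1/((-40 - 209) + (-7)**3)) + 34316/(22403 - 1*(-13716)) = -11151/(1/(-249 - 343)) + 34316/(22403 + 13716) = -11151/(1/(-592)) + 34316/36119 = -11151/(-1/592) + 34316*(1/36119) = -11151*(-592) + 34316/36119 = 6601392 + 34316/36119 = 238435711964/36119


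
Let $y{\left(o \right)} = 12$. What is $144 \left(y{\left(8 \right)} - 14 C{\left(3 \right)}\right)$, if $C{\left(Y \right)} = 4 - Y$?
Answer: $-288$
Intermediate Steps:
$144 \left(y{\left(8 \right)} - 14 C{\left(3 \right)}\right) = 144 \left(12 - 14 \left(4 - 3\right)\right) = 144 \left(12 - 14\right) = 144 \left(-2\right) = -288$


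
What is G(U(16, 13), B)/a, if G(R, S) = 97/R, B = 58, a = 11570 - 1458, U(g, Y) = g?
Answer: 97/161792 ≈ 0.00059954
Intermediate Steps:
a = 10112
G(U(16, 13), B)/a = (97/16)/10112 = (97*(1/16))*(1/10112) = (97/16)*(1/10112) = 97/161792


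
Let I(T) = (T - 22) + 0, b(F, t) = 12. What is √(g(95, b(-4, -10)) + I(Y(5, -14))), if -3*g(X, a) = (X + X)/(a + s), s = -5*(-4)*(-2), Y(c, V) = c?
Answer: I*√25998/42 ≈ 3.839*I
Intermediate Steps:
s = -40 (s = 20*(-2) = -40)
g(X, a) = -2*X/(3*(-40 + a)) (g(X, a) = -(X + X)/(3*(a - 40)) = -2*X/(3*(-40 + a)))
I(T) = -22 + T (I(T) = (-22 + T) + 0 = -22 + T)
√(g(95, b(-4, -10)) + I(Y(5, -14))) = √(-2*95/(-120 + 3*12) + (-22 + 5)) = √(-2*95/(-120 + 36) - 17) = √(-2*95/(-84) - 17) = √(-2*95*(-1/84) - 17) = √(95/42 - 17) = √(-619/42) = I*√25998/42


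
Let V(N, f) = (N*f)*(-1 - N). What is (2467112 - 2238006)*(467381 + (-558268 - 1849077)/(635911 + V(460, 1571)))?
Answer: 35605139356143237284/332510349 ≈ 1.0708e+11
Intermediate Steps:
V(N, f) = N*f*(-1 - N)
(2467112 - 2238006)*(467381 + (-558268 - 1849077)/(635911 + V(460, 1571))) = (2467112 - 2238006)*(467381 + (-558268 - 1849077)/(635911 - 1*460*1571*(1 + 460))) = 229106*(467381 - 2407345/(635911 - 1*460*1571*461)) = 229106*(467381 - 2407345/(635911 - 333146260)) = 229106*(467381 - 2407345/(-332510349)) = 229106*(467381 - 2407345*(-1/332510349)) = 229106*(467381 + 2407345/332510349) = 229106*(155409021833314/332510349) = 35605139356143237284/332510349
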